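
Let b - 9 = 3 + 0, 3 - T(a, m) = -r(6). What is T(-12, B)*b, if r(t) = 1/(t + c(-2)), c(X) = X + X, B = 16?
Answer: 42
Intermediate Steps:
c(X) = 2*X
r(t) = 1/(-4 + t) (r(t) = 1/(t + 2*(-2)) = 1/(t - 4) = 1/(-4 + t))
T(a, m) = 7/2 (T(a, m) = 3 - (-1)/(-4 + 6) = 3 - (-1)/2 = 3 - 1*(-½) = 3 + ½ = 7/2)
b = 12 (b = 9 + (3 + 0) = 9 + 3 = 12)
T(-12, B)*b = (7/2)*12 = 42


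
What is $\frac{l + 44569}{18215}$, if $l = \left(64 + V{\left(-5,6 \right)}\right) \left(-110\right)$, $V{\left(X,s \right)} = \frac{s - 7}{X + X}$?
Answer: $\frac{37518}{18215} \approx 2.0597$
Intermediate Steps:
$V{\left(X,s \right)} = \frac{-7 + s}{2 X}$
$l = -7051$ ($l = \left(64 + \frac{-7 + 6}{2 \left(-5\right)}\right) \left(-110\right) = \left(64 + \frac{1}{2} \left(- \frac{1}{5}\right) \left(-1\right)\right) \left(-110\right) = \left(64 + \frac{1}{10}\right) \left(-110\right) = \frac{641}{10} \left(-110\right) = -7051$)
$\frac{l + 44569}{18215} = \frac{-7051 + 44569}{18215} = 37518 \cdot \frac{1}{18215} = \frac{37518}{18215}$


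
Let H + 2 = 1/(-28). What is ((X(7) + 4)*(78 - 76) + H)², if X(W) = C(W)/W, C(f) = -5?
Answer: 16129/784 ≈ 20.573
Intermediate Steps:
H = -57/28 (H = -2 + 1/(-28) = -2 - 1/28 = -57/28 ≈ -2.0357)
X(W) = -5/W
((X(7) + 4)*(78 - 76) + H)² = ((-5/7 + 4)*(78 - 76) - 57/28)² = ((-5*⅐ + 4)*2 - 57/28)² = ((-5/7 + 4)*2 - 57/28)² = ((23/7)*2 - 57/28)² = (46/7 - 57/28)² = (127/28)² = 16129/784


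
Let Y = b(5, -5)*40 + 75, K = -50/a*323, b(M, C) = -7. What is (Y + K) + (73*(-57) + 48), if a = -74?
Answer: -151691/37 ≈ -4099.8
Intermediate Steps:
K = 8075/37 (K = -50/(-74)*323 = -50*(-1/74)*323 = (25/37)*323 = 8075/37 ≈ 218.24)
Y = -205 (Y = -7*40 + 75 = -280 + 75 = -205)
(Y + K) + (73*(-57) + 48) = (-205 + 8075/37) + (73*(-57) + 48) = 490/37 + (-4161 + 48) = 490/37 - 4113 = -151691/37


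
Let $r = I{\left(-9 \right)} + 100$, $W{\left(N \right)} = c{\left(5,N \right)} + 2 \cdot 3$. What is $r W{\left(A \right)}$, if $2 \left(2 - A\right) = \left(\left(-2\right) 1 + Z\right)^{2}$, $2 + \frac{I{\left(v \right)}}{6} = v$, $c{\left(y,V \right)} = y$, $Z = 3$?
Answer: $374$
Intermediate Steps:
$I{\left(v \right)} = -12 + 6 v$
$A = \frac{3}{2}$ ($A = 2 - \frac{\left(\left(-2\right) 1 + 3\right)^{2}}{2} = 2 - \frac{\left(-2 + 3\right)^{2}}{2} = 2 - \frac{1^{2}}{2} = 2 - \frac{1}{2} = \frac{3}{2} \approx 1.5$)
$W{\left(N \right)} = 11$ ($W{\left(N \right)} = 5 + 2 \cdot 3 = 5 + 6 = 11$)
$r = 34$ ($r = \left(-12 + 6 \left(-9\right)\right) + 100 = \left(-12 - 54\right) + 100 = -66 + 100 = 34$)
$r W{\left(A \right)} = 34 \cdot 11 = 374$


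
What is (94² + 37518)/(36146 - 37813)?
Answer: -46354/1667 ≈ -27.807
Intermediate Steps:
(94² + 37518)/(36146 - 37813) = (8836 + 37518)/(-1667) = 46354*(-1/1667) = -46354/1667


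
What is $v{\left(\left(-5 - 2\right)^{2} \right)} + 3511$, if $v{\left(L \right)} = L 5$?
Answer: $3756$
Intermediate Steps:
$v{\left(L \right)} = 5 L$
$v{\left(\left(-5 - 2\right)^{2} \right)} + 3511 = 5 \left(-5 - 2\right)^{2} + 3511 = 5 \left(-7\right)^{2} + 3511 = 5 \cdot 49 + 3511 = 245 + 3511 = 3756$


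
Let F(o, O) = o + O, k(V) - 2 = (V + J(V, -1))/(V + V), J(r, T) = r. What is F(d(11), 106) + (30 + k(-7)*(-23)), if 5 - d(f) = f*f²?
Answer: -1259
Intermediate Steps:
k(V) = 3 (k(V) = 2 + (V + V)/(V + V) = 2 + (2*V)/((2*V)) = 2 + (2*V)*(1/(2*V)) = 2 + 1 = 3)
d(f) = 5 - f³ (d(f) = 5 - f*f² = 5 - f³)
F(o, O) = O + o
F(d(11), 106) + (30 + k(-7)*(-23)) = (106 + (5 - 1*11³)) + (30 + 3*(-23)) = (106 + (5 - 1*1331)) + (30 - 69) = (106 + (5 - 1331)) - 39 = (106 - 1326) - 39 = -1220 - 39 = -1259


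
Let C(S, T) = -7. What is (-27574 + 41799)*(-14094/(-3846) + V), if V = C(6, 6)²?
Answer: 480207550/641 ≈ 7.4915e+5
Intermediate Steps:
V = 49 (V = (-7)² = 49)
(-27574 + 41799)*(-14094/(-3846) + V) = (-27574 + 41799)*(-14094/(-3846) + 49) = 14225*(-14094*(-1/3846) + 49) = 14225*(2349/641 + 49) = 14225*(33758/641) = 480207550/641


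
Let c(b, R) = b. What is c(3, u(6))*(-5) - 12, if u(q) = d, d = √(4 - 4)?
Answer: -27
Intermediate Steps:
d = 0 (d = √0 = 0)
u(q) = 0
c(3, u(6))*(-5) - 12 = 3*(-5) - 12 = -15 - 12 = -27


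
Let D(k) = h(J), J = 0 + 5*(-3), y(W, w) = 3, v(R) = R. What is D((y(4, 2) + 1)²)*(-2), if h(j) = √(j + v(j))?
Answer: -2*I*√30 ≈ -10.954*I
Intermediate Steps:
J = -15 (J = 0 - 15 = -15)
h(j) = √2*√j (h(j) = √(j + j) = √(2*j) = √2*√j)
D(k) = I*√30 (D(k) = √2*√(-15) = √2*(I*√15) = I*√30)
D((y(4, 2) + 1)²)*(-2) = (I*√30)*(-2) = -2*I*√30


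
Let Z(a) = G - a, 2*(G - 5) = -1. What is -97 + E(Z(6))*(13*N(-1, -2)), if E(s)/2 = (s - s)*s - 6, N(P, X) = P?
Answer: 59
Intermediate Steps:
G = 9/2 (G = 5 + (1/2)*(-1) = 5 - 1/2 = 9/2 ≈ 4.5000)
Z(a) = 9/2 - a
E(s) = -12 (E(s) = 2*((s - s)*s - 6) = 2*(0*s - 6) = 2*(0 - 6) = 2*(-6) = -12)
-97 + E(Z(6))*(13*N(-1, -2)) = -97 - 156*(-1) = -97 - 12*(-13) = -97 + 156 = 59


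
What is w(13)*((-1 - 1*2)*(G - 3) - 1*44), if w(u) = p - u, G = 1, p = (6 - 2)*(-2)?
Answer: 798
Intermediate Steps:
p = -8 (p = 4*(-2) = -8)
w(u) = -8 - u
w(13)*((-1 - 1*2)*(G - 3) - 1*44) = (-8 - 1*13)*((-1 - 1*2)*(1 - 3) - 1*44) = (-8 - 13)*((-1 - 2)*(-2) - 44) = -21*(-3*(-2) - 44) = -21*(6 - 44) = -21*(-38) = 798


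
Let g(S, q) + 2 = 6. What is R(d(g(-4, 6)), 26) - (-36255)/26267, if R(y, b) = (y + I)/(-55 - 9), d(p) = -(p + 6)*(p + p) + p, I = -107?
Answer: 7127181/1681088 ≈ 4.2396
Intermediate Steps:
g(S, q) = 4 (g(S, q) = -2 + 6 = 4)
d(p) = p - 2*p*(6 + p) (d(p) = -(6 + p)*2*p + p = -2*p*(6 + p) + p = p - 2*p*(6 + p))
R(y, b) = 107/64 - y/64 (R(y, b) = (y - 107)/(-55 - 9) = (-107 + y)/(-64) = (-107 + y)*(-1/64) = 107/64 - y/64)
R(d(g(-4, 6)), 26) - (-36255)/26267 = (107/64 - (-1)*4*(11 + 2*4)/64) - (-36255)/26267 = (107/64 - (-1)*4*(11 + 8)/64) - (-36255)/26267 = (107/64 - (-1)*4*19/64) - 1*(-36255/26267) = (107/64 - 1/64*(-76)) + 36255/26267 = (107/64 + 19/16) + 36255/26267 = 183/64 + 36255/26267 = 7127181/1681088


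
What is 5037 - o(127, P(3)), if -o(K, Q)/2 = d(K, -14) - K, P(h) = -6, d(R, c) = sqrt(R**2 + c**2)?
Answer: 4783 + 10*sqrt(653) ≈ 5038.5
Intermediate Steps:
o(K, Q) = -2*sqrt(196 + K**2) + 2*K (o(K, Q) = -2*(sqrt(K**2 + (-14)**2) - K) = -2*(sqrt(K**2 + 196) - K) = -2*(sqrt(196 + K**2) - K) = -2*sqrt(196 + K**2) + 2*K)
5037 - o(127, P(3)) = 5037 - (-2*sqrt(196 + 127**2) + 2*127) = 5037 - (-2*sqrt(196 + 16129) + 254) = 5037 - (-10*sqrt(653) + 254) = 5037 - (254 - 10*sqrt(653)) = 5037 + (-254 + 10*sqrt(653)) = 4783 + 10*sqrt(653)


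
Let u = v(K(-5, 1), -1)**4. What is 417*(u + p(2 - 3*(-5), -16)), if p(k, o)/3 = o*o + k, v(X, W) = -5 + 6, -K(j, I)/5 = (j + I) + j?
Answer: 341940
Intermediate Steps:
K(j, I) = -10*j - 5*I (K(j, I) = -5*((j + I) + j) = -5*((I + j) + j) = -5*(I + 2*j) = -10*j - 5*I)
v(X, W) = 1
p(k, o) = 3*k + 3*o**2 (p(k, o) = 3*(o*o + k) = 3*(o**2 + k) = 3*(k + o**2) = 3*k + 3*o**2)
u = 1 (u = 1**4 = 1)
417*(u + p(2 - 3*(-5), -16)) = 417*(1 + (3*(2 - 3*(-5)) + 3*(-16)**2)) = 417*(1 + (3*(2 + 15) + 3*256)) = 417*(1 + (3*17 + 768)) = 417*(1 + (51 + 768)) = 417*(1 + 819) = 417*820 = 341940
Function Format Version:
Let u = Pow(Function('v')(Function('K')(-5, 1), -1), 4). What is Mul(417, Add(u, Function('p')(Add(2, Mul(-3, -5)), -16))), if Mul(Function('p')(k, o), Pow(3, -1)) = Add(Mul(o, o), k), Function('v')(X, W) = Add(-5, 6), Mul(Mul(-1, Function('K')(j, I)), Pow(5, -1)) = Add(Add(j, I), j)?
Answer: 341940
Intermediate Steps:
Function('K')(j, I) = Add(Mul(-10, j), Mul(-5, I)) (Function('K')(j, I) = Mul(-5, Add(Add(j, I), j)) = Mul(-5, Add(Add(I, j), j)) = Mul(-5, Add(I, Mul(2, j))) = Add(Mul(-10, j), Mul(-5, I)))
Function('v')(X, W) = 1
Function('p')(k, o) = Add(Mul(3, k), Mul(3, Pow(o, 2))) (Function('p')(k, o) = Mul(3, Add(Mul(o, o), k)) = Mul(3, Add(Pow(o, 2), k)) = Mul(3, Add(k, Pow(o, 2))) = Add(Mul(3, k), Mul(3, Pow(o, 2))))
u = 1 (u = Pow(1, 4) = 1)
Mul(417, Add(u, Function('p')(Add(2, Mul(-3, -5)), -16))) = Mul(417, Add(1, Add(Mul(3, Add(2, Mul(-3, -5))), Mul(3, Pow(-16, 2))))) = Mul(417, Add(1, Add(Mul(3, Add(2, 15)), Mul(3, 256)))) = Mul(417, Add(1, Add(Mul(3, 17), 768))) = Mul(417, Add(1, Add(51, 768))) = Mul(417, Add(1, 819)) = Mul(417, 820) = 341940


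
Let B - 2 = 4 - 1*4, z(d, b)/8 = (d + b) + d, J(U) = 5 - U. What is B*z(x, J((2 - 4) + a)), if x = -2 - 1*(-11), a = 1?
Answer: 384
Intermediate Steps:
x = 9 (x = -2 + 11 = 9)
z(d, b) = 8*b + 16*d (z(d, b) = 8*((d + b) + d) = 8*((b + d) + d) = 8*(b + 2*d) = 8*b + 16*d)
B = 2 (B = 2 + (4 - 1*4) = 2 + (4 - 4) = 2 + 0 = 2)
B*z(x, J((2 - 4) + a)) = 2*(8*(5 - ((2 - 4) + 1)) + 16*9) = 2*(8*(5 - (-2 + 1)) + 144) = 2*(8*(5 - 1*(-1)) + 144) = 2*(8*(5 + 1) + 144) = 2*(8*6 + 144) = 2*(48 + 144) = 2*192 = 384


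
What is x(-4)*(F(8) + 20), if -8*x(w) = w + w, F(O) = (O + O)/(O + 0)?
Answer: 22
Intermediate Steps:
F(O) = 2 (F(O) = (2*O)/O = 2)
x(w) = -w/4 (x(w) = -(w + w)/8 = -w/4)
x(-4)*(F(8) + 20) = (-¼*(-4))*(2 + 20) = 1*22 = 22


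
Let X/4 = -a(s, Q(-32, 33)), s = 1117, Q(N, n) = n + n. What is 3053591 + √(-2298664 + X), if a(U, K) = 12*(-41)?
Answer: 3053591 + 2*I*√574174 ≈ 3.0536e+6 + 1515.5*I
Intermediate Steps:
Q(N, n) = 2*n
a(U, K) = -492
X = 1968 (X = 4*(-1*(-492)) = 4*492 = 1968)
3053591 + √(-2298664 + X) = 3053591 + √(-2298664 + 1968) = 3053591 + √(-2296696) = 3053591 + 2*I*√574174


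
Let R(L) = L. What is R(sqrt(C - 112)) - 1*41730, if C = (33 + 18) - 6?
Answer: -41730 + I*sqrt(67) ≈ -41730.0 + 8.1853*I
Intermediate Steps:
C = 45 (C = 51 - 6 = 45)
R(sqrt(C - 112)) - 1*41730 = sqrt(45 - 112) - 1*41730 = sqrt(-67) - 41730 = I*sqrt(67) - 41730 = -41730 + I*sqrt(67)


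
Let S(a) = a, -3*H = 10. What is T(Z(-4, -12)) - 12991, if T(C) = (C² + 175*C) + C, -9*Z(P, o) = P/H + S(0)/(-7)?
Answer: -2928251/225 ≈ -13014.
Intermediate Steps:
H = -10/3 (H = -⅓*10 = -10/3 ≈ -3.3333)
Z(P, o) = P/30 (Z(P, o) = -(P/(-10/3) + 0/(-7))/9 = -(P*(-3/10) + 0*(-⅐))/9 = -(-3*P/10 + 0)/9 = -(-1)*P/30 = P/30)
T(C) = C² + 176*C
T(Z(-4, -12)) - 12991 = ((1/30)*(-4))*(176 + (1/30)*(-4)) - 12991 = -2*(176 - 2/15)/15 - 12991 = -2/15*2638/15 - 12991 = -5276/225 - 12991 = -2928251/225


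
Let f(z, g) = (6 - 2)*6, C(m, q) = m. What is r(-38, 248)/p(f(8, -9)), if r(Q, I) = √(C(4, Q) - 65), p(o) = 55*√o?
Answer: I*√366/660 ≈ 0.028987*I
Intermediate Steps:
f(z, g) = 24 (f(z, g) = 4*6 = 24)
r(Q, I) = I*√61 (r(Q, I) = √(4 - 65) = √(-61) = I*√61)
r(-38, 248)/p(f(8, -9)) = (I*√61)/((55*√24)) = (I*√61)/((55*(2*√6))) = (I*√61)/((110*√6)) = (I*√61)*(√6/660) = I*√366/660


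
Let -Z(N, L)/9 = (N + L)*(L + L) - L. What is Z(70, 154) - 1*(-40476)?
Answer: -579066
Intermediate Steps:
Z(N, L) = 9*L - 18*L*(L + N) (Z(N, L) = -9*((N + L)*(L + L) - L) = -9*((L + N)*(2*L) - L) = -9*(2*L*(L + N) - L) = -9*(-L + 2*L*(L + N)) = 9*L - 18*L*(L + N))
Z(70, 154) - 1*(-40476) = 9*154*(1 - 2*154 - 2*70) - 1*(-40476) = 9*154*(1 - 308 - 140) + 40476 = 9*154*(-447) + 40476 = -619542 + 40476 = -579066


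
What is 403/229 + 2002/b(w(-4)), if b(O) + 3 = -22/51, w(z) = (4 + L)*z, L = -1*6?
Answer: -3330119/5725 ≈ -581.68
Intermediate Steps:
L = -6
w(z) = -2*z (w(z) = (4 - 6)*z = -2*z)
b(O) = -175/51 (b(O) = -3 - 22/51 = -175/51)
403/229 + 2002/b(w(-4)) = 403/229 + 2002/(-175/51) = 403*(1/229) + 2002*(-51/175) = 403/229 - 14586/25 = -3330119/5725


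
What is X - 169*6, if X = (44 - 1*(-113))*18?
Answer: 1812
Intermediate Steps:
X = 2826 (X = (44 + 113)*18 = 157*18 = 2826)
X - 169*6 = 2826 - 169*6 = 2826 - 1*1014 = 2826 - 1014 = 1812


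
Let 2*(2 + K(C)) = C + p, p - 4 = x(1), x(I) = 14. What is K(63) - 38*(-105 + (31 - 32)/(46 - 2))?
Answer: 44323/11 ≈ 4029.4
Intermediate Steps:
p = 18 (p = 4 + 14 = 18)
K(C) = 7 + C/2 (K(C) = -2 + (C + 18)/2 = -2 + (18 + C)/2 = -2 + (9 + C/2) = 7 + C/2)
K(63) - 38*(-105 + (31 - 32)/(46 - 2)) = (7 + (½)*63) - 38*(-105 + (31 - 32)/(46 - 2)) = (7 + 63/2) - 38*(-105 - 1/44) = 77/2 - 38*(-105 - 1*1/44) = 77/2 - 38*(-105 - 1/44) = 77/2 - 38*(-4621)/44 = 77/2 - 1*(-87799/22) = 77/2 + 87799/22 = 44323/11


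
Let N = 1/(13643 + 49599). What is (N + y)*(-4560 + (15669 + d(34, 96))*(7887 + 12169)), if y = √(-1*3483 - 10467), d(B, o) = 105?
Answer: 158179392/31621 + 4745381760*I*√62 ≈ 5002.4 + 3.7365e+10*I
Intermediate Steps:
N = 1/63242 ≈ 1.5812e-5
y = 15*I*√62 (y = √(-3483 - 10467) = √(-13950) = 15*I*√62 ≈ 118.11*I)
(N + y)*(-4560 + (15669 + d(34, 96))*(7887 + 12169)) = (1/63242 + 15*I*√62)*(-4560 + (15669 + 105)*(7887 + 12169)) = (1/63242 + 15*I*√62)*(-4560 + 15774*20056) = (1/63242 + 15*I*√62)*(-4560 + 316363344) = (1/63242 + 15*I*√62)*316358784 = 158179392/31621 + 4745381760*I*√62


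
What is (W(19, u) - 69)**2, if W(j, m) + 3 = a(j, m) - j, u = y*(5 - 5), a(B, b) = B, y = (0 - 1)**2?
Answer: 5184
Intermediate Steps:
y = 1 (y = (-1)**2 = 1)
u = 0 (u = 1*(5 - 5) = 1*0 = 0)
W(j, m) = -3 (W(j, m) = -3 + (j - j) = -3 + 0 = -3)
(W(19, u) - 69)**2 = (-3 - 69)**2 = (-72)**2 = 5184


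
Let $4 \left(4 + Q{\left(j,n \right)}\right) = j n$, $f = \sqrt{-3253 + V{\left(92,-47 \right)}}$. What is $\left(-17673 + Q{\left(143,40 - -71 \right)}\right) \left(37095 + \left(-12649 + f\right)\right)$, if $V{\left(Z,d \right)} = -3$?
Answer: $- \frac{670248205}{2} - \frac{54835 i \sqrt{814}}{2} \approx -3.3512 \cdot 10^{8} - 7.8224 \cdot 10^{5} i$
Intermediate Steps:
$f = 2 i \sqrt{814}$ ($f = \sqrt{-3253 - 3} = \sqrt{-3256} = 2 i \sqrt{814} \approx 57.061 i$)
$Q{\left(j,n \right)} = -4 + \frac{j n}{4}$
$\left(-17673 + Q{\left(143,40 - -71 \right)}\right) \left(37095 + \left(-12649 + f\right)\right) = \left(-17673 - \left(4 - \frac{143 \left(40 - -71\right)}{4}\right)\right) \left(37095 - \left(12649 - 2 i \sqrt{814}\right)\right) = \left(-17673 - \left(4 - \frac{143 \left(40 + 71\right)}{4}\right)\right) \left(24446 + 2 i \sqrt{814}\right) = \left(-17673 - \left(4 - \frac{15873}{4}\right)\right) \left(24446 + 2 i \sqrt{814}\right) = \left(-17673 + \left(-4 + \frac{15873}{4}\right)\right) \left(24446 + 2 i \sqrt{814}\right) = \left(-17673 + \frac{15857}{4}\right) \left(24446 + 2 i \sqrt{814}\right) = - \frac{54835 \left(24446 + 2 i \sqrt{814}\right)}{4} = - \frac{670248205}{2} - \frac{54835 i \sqrt{814}}{2}$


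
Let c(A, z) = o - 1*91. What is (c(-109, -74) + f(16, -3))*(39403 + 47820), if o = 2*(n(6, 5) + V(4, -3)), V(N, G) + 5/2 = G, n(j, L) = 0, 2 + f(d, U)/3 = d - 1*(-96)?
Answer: 19886844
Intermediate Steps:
f(d, U) = 282 + 3*d (f(d, U) = -6 + 3*(d - 1*(-96)) = -6 + 3*(d + 96) = -6 + 3*(96 + d) = -6 + (288 + 3*d) = 282 + 3*d)
V(N, G) = -5/2 + G
o = -11 (o = 2*(0 + (-5/2 - 3)) = 2*(0 - 11/2) = 2*(-11/2) = -11)
c(A, z) = -102 (c(A, z) = -11 - 1*91 = -11 - 91 = -102)
(c(-109, -74) + f(16, -3))*(39403 + 47820) = (-102 + (282 + 3*16))*(39403 + 47820) = (-102 + (282 + 48))*87223 = (-102 + 330)*87223 = 228*87223 = 19886844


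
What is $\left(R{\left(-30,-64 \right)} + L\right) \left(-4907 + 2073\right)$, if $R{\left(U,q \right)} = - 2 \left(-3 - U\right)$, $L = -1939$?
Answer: $5648162$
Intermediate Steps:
$R{\left(U,q \right)} = 6 + 2 U$
$\left(R{\left(-30,-64 \right)} + L\right) \left(-4907 + 2073\right) = \left(\left(6 + 2 \left(-30\right)\right) - 1939\right) \left(-4907 + 2073\right) = \left(\left(6 - 60\right) - 1939\right) \left(-2834\right) = \left(-54 - 1939\right) \left(-2834\right) = \left(-1993\right) \left(-2834\right) = 5648162$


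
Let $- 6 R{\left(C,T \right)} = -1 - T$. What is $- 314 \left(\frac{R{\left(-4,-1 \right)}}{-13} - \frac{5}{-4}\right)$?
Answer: $- \frac{785}{2} \approx -392.5$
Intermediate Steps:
$R{\left(C,T \right)} = \frac{1}{6} + \frac{T}{6}$ ($R{\left(C,T \right)} = - \frac{-1 - T}{6} = \frac{1}{6} + \frac{T}{6}$)
$- 314 \left(\frac{R{\left(-4,-1 \right)}}{-13} - \frac{5}{-4}\right) = - 314 \left(\frac{\frac{1}{6} + \frac{1}{6} \left(-1\right)}{-13} - \frac{5}{-4}\right) = - 314 \left(\left(\frac{1}{6} - \frac{1}{6}\right) \left(- \frac{1}{13}\right) - - \frac{5}{4}\right) = - 314 \left(0 \left(- \frac{1}{13}\right) + \frac{5}{4}\right) = - 314 \left(0 + \frac{5}{4}\right) = \left(-314\right) \frac{5}{4} = - \frac{785}{2}$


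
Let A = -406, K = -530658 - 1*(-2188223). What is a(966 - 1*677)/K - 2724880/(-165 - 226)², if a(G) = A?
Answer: -645246826698/36201456395 ≈ -17.824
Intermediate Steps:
K = 1657565 (K = -530658 + 2188223 = 1657565)
a(G) = -406
a(966 - 1*677)/K - 2724880/(-165 - 226)² = -406/1657565 - 2724880/(-165 - 226)² = -406*1/1657565 - 2724880/((-391)²) = -58/236795 - 2724880/152881 = -645246826698/36201456395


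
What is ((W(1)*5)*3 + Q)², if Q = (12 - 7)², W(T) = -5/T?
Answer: 2500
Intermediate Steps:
Q = 25 (Q = 5² = 25)
((W(1)*5)*3 + Q)² = ((-5/1*5)*3 + 25)² = ((-5*1*5)*3 + 25)² = (-5*5*3 + 25)² = (-25*3 + 25)² = (-75 + 25)² = (-50)² = 2500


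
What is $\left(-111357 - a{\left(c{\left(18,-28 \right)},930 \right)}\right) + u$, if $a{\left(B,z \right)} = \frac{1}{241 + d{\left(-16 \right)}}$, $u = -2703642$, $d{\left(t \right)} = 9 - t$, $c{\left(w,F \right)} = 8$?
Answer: $- \frac{748789735}{266} \approx -2.815 \cdot 10^{6}$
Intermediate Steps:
$a{\left(B,z \right)} = \frac{1}{266}$ ($a{\left(B,z \right)} = \frac{1}{241 + \left(9 - -16\right)} = \frac{1}{241 + \left(9 + 16\right)} = \frac{1}{241 + 25} = \frac{1}{266}$)
$\left(-111357 - a{\left(c{\left(18,-28 \right)},930 \right)}\right) + u = \left(-111357 - \frac{1}{266}\right) - 2703642 = - \frac{29620963}{266} - 2703642 = - \frac{748789735}{266}$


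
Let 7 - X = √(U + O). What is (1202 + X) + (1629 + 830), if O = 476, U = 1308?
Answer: 3668 - 2*√446 ≈ 3625.8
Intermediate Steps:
X = 7 - 2*√446 (X = 7 - √(1308 + 476) = 7 - √1784 = 7 - 2*√446 ≈ -35.237)
(1202 + X) + (1629 + 830) = (1202 + (7 - 2*√446)) + (1629 + 830) = (1209 - 2*√446) + 2459 = 3668 - 2*√446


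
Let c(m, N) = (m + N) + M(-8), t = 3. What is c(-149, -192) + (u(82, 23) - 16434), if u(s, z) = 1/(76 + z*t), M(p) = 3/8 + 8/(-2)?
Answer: -19463197/1160 ≈ -16779.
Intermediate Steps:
M(p) = -29/8 (M(p) = 3*(⅛) + 8*(-½) = 3/8 - 4 = -29/8)
u(s, z) = 1/(76 + 3*z) (u(s, z) = 1/(76 + z*3) = 1/(76 + 3*z))
c(m, N) = -29/8 + N + m (c(m, N) = (m + N) - 29/8 = (N + m) - 29/8 = -29/8 + N + m)
c(-149, -192) + (u(82, 23) - 16434) = (-29/8 - 192 - 149) + (1/(76 + 3*23) - 16434) = -2757/8 + (1/(76 + 69) - 16434) = -2757/8 + (1/145 - 16434) = -2757/8 - 2382929/145 = -19463197/1160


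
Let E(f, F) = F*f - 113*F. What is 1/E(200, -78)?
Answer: -1/6786 ≈ -0.00014736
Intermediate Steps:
E(f, F) = -113*F + F*f
1/E(200, -78) = 1/(-78*(-113 + 200)) = 1/(-78*87) = 1/(-6786) = -1/6786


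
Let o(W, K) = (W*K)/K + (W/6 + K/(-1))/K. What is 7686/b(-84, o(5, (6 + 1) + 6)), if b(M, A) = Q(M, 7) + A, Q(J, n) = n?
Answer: 599508/863 ≈ 694.68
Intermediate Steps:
o(W, K) = W + (-K + W/6)/K (o(W, K) = (K*W)/K + (W*(1/6) + K*(-1))/K = W + (W/6 - K)/K = W + (-K + W/6)/K)
b(M, A) = 7 + A
7686/b(-84, o(5, (6 + 1) + 6)) = 7686/(7 + (-1 + 5 + (1/6)*5/((6 + 1) + 6))) = 7686/(7 + (-1 + 5 + (1/6)*5/(7 + 6))) = 7686/(7 + (-1 + 5 + (1/6)*5/13)) = 7686/(7 + (-1 + 5 + (1/6)*5*(1/13))) = 7686/(7 + (-1 + 5 + 5/78)) = 7686/(7 + 317/78) = 7686/(863/78) = 7686*(78/863) = 599508/863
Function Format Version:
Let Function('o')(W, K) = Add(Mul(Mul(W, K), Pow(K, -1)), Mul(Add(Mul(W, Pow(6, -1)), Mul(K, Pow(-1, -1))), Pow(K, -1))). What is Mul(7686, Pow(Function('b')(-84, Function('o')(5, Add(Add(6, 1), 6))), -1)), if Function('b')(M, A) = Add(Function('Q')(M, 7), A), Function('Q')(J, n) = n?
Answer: Rational(599508, 863) ≈ 694.68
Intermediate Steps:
Function('o')(W, K) = Add(W, Mul(Pow(K, -1), Add(Mul(-1, K), Mul(Rational(1, 6), W)))) (Function('o')(W, K) = Add(Mul(Mul(K, W), Pow(K, -1)), Mul(Add(Mul(W, Rational(1, 6)), Mul(K, -1)), Pow(K, -1))) = Add(W, Mul(Add(Mul(Rational(1, 6), W), Mul(-1, K)), Pow(K, -1))) = Add(W, Mul(Add(Mul(-1, K), Mul(Rational(1, 6), W)), Pow(K, -1))) = Add(W, Mul(Pow(K, -1), Add(Mul(-1, K), Mul(Rational(1, 6), W)))))
Function('b')(M, A) = Add(7, A)
Mul(7686, Pow(Function('b')(-84, Function('o')(5, Add(Add(6, 1), 6))), -1)) = Mul(7686, Pow(Add(7, Add(-1, 5, Mul(Rational(1, 6), 5, Pow(Add(Add(6, 1), 6), -1)))), -1)) = Mul(7686, Pow(Add(7, Add(-1, 5, Mul(Rational(1, 6), 5, Pow(Add(7, 6), -1)))), -1)) = Mul(7686, Pow(Add(7, Add(-1, 5, Mul(Rational(1, 6), 5, Pow(13, -1)))), -1)) = Mul(7686, Pow(Add(7, Add(-1, 5, Mul(Rational(1, 6), 5, Rational(1, 13)))), -1)) = Mul(7686, Pow(Add(7, Add(-1, 5, Rational(5, 78))), -1)) = Mul(7686, Pow(Add(7, Rational(317, 78)), -1)) = Mul(7686, Pow(Rational(863, 78), -1)) = Mul(7686, Rational(78, 863)) = Rational(599508, 863)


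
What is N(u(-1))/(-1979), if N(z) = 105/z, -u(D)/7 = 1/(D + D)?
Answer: -30/1979 ≈ -0.015159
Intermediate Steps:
u(D) = -7/(2*D) (u(D) = -7/(D + D) = -7*1/(2*D) = -7/(2*D))
N(u(-1))/(-1979) = (105/((-7/2/(-1))))/(-1979) = (105/((-7/2*(-1))))*(-1/1979) = (105/(7/2))*(-1/1979) = (105*(2/7))*(-1/1979) = 30*(-1/1979) = -30/1979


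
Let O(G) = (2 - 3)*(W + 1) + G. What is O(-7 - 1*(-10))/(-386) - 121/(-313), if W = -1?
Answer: 45767/120818 ≈ 0.37881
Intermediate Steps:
O(G) = G (O(G) = (2 - 3)*(-1 + 1) + G = -1*0 + G = 0 + G = G)
O(-7 - 1*(-10))/(-386) - 121/(-313) = (-7 - 1*(-10))/(-386) - 121/(-313) = (-7 + 10)*(-1/386) - 121*(-1/313) = 3*(-1/386) + 121/313 = -3/386 + 121/313 = 45767/120818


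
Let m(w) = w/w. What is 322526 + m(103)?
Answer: 322527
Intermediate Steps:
m(w) = 1
322526 + m(103) = 322526 + 1 = 322527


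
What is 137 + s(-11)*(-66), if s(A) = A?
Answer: 863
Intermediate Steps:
137 + s(-11)*(-66) = 137 - 11*(-66) = 137 + 726 = 863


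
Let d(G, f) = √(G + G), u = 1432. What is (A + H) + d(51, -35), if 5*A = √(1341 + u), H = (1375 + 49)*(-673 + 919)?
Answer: 350304 + √102 + √2773/5 ≈ 3.5032e+5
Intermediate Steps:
H = 350304 (H = 1424*246 = 350304)
A = √2773/5 (A = √(1341 + 1432)/5 = √2773/5 ≈ 10.532)
d(G, f) = √2*√G (d(G, f) = √(2*G) = √2*√G)
(A + H) + d(51, -35) = (√2773/5 + 350304) + √2*√51 = (350304 + √2773/5) + √102 = 350304 + √102 + √2773/5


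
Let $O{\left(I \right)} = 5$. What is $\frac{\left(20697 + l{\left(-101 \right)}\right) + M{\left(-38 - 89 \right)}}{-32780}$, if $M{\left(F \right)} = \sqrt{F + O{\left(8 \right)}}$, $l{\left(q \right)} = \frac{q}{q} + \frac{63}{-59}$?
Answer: $- \frac{1221119}{1934020} - \frac{i \sqrt{122}}{32780} \approx -0.63139 - 0.00033695 i$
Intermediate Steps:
$l{\left(q \right)} = - \frac{4}{59}$ ($l{\left(q \right)} = 1 + 63 \left(- \frac{1}{59}\right) = 1 - \frac{63}{59} = - \frac{4}{59}$)
$M{\left(F \right)} = \sqrt{5 + F}$ ($M{\left(F \right)} = \sqrt{F + 5} = \sqrt{5 + F}$)
$\frac{\left(20697 + l{\left(-101 \right)}\right) + M{\left(-38 - 89 \right)}}{-32780} = \frac{\left(20697 - \frac{4}{59}\right) + \sqrt{5 - 127}}{-32780} = \left(\frac{1221119}{59} + \sqrt{5 - 127}\right) \left(- \frac{1}{32780}\right) = \left(\frac{1221119}{59} + \sqrt{-122}\right) \left(- \frac{1}{32780}\right) = \left(\frac{1221119}{59} + i \sqrt{122}\right) \left(- \frac{1}{32780}\right) = - \frac{1221119}{1934020} - \frac{i \sqrt{122}}{32780}$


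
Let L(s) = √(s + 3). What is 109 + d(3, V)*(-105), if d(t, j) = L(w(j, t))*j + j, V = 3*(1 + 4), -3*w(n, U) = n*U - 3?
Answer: -1466 - 1575*I*√11 ≈ -1466.0 - 5223.7*I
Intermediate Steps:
w(n, U) = 1 - U*n/3 (w(n, U) = -(n*U - 3)/3 = -(U*n - 3)/3 = -(-3 + U*n)/3 = 1 - U*n/3)
V = 15 (V = 3*5 = 15)
L(s) = √(3 + s)
d(t, j) = j + j*√(4 - j*t/3) (d(t, j) = √(3 + (1 - t*j/3))*j + j = √(3 + (1 - j*t/3))*j + j = √(4 - j*t/3)*j + j = j*√(4 - j*t/3) + j = j + j*√(4 - j*t/3))
109 + d(3, V)*(-105) = 109 + ((⅓)*15*(3 + √(36 - 3*15*3)))*(-105) = 109 + ((⅓)*15*(3 + √(36 - 135)))*(-105) = 109 + ((⅓)*15*(3 + √(-99)))*(-105) = 109 + ((⅓)*15*(3 + 3*I*√11))*(-105) = 109 + (15 + 15*I*√11)*(-105) = 109 + (-1575 - 1575*I*√11) = -1466 - 1575*I*√11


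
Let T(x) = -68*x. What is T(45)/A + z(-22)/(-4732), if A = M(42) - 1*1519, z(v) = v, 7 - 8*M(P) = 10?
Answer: 52537/26026 ≈ 2.0186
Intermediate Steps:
M(P) = -3/8 (M(P) = 7/8 - ⅛*10 = 7/8 - 5/4 = -3/8)
A = -12155/8 (A = -3/8 - 1*1519 = -3/8 - 1519 = -12155/8 ≈ -1519.4)
T(45)/A + z(-22)/(-4732) = (-68*45)/(-12155/8) - 22/(-4732) = -3060*(-8/12155) - 22*(-1/4732) = 288/143 + 11/2366 = 52537/26026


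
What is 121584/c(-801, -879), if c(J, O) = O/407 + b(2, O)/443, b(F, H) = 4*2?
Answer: -21921716784/386141 ≈ -56771.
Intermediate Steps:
b(F, H) = 8
c(J, O) = 8/443 + O/407 (c(J, O) = O/407 + 8/443 = 8/443 + O/407)
121584/c(-801, -879) = 121584/(8/443 + (1/407)*(-879)) = 121584/(8/443 - 879/407) = 121584/(-386141/180301) = 121584*(-180301/386141) = -21921716784/386141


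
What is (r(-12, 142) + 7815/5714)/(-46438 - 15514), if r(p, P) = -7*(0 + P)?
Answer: 5671901/353993728 ≈ 0.016023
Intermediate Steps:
r(p, P) = -7*P
(r(-12, 142) + 7815/5714)/(-46438 - 15514) = (-7*142 + 7815/5714)/(-46438 - 15514) = (-994 + 7815*(1/5714))/(-61952) = (-994 + 7815/5714)*(-1/61952) = -5671901/5714*(-1/61952) = 5671901/353993728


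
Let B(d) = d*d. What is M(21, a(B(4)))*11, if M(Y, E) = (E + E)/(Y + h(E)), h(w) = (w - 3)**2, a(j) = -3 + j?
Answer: 26/11 ≈ 2.3636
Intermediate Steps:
B(d) = d**2
h(w) = (-3 + w)**2
M(Y, E) = 2*E/(Y + (-3 + E)**2) (M(Y, E) = (E + E)/(Y + (-3 + E)**2) = (2*E)/(Y + (-3 + E)**2) = 2*E/(Y + (-3 + E)**2))
M(21, a(B(4)))*11 = (2*(-3 + 4**2)/(21 + (-3 + (-3 + 4**2))**2))*11 = (2*(-3 + 16)/(21 + (-3 + (-3 + 16))**2))*11 = (2*13/(21 + (-3 + 13)**2))*11 = (2*13/(21 + 10**2))*11 = (2*13/(21 + 100))*11 = (2*13/121)*11 = (2*13*(1/121))*11 = (26/121)*11 = 26/11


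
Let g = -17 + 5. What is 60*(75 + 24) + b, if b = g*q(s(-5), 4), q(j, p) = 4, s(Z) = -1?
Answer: 5892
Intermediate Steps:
g = -12
b = -48 (b = -12*4 = -48)
60*(75 + 24) + b = 60*(75 + 24) - 48 = 60*99 - 48 = 5940 - 48 = 5892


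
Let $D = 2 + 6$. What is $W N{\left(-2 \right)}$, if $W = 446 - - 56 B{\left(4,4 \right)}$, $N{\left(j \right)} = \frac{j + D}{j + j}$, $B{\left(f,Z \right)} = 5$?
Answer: $-1089$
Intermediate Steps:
$D = 8$
$N{\left(j \right)} = \frac{8 + j}{2 j}$ ($N{\left(j \right)} = \frac{j + 8}{j + j} = \frac{8 + j}{2 j}$)
$W = 726$ ($W = 446 - \left(-56\right) 5 = 446 - -280 = 446 + 280 = 726$)
$W N{\left(-2 \right)} = 726 \frac{8 - 2}{2 \left(-2\right)} = 726 \cdot \frac{1}{2} \left(- \frac{1}{2}\right) 6 = 726 \left(- \frac{3}{2}\right) = -1089$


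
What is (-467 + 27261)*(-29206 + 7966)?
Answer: -569104560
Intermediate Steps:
(-467 + 27261)*(-29206 + 7966) = 26794*(-21240) = -569104560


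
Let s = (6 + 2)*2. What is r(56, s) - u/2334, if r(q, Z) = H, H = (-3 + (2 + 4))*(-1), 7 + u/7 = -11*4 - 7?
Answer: -3298/1167 ≈ -2.8260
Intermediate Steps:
u = -406 (u = -49 + 7*(-11*4 - 7) = -49 + 7*(-44 - 7) = -49 + 7*(-51) = -49 - 357 = -406)
s = 16 (s = 8*2 = 16)
H = -3 (H = (-3 + 6)*(-1) = 3*(-1) = -3)
r(q, Z) = -3
r(56, s) - u/2334 = -3 - (-406)/2334 = -3 - 1*(-203/1167) = -3 + 203/1167 = -3298/1167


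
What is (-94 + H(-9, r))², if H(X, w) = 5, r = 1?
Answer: 7921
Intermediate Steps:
(-94 + H(-9, r))² = (-94 + 5)² = (-89)² = 7921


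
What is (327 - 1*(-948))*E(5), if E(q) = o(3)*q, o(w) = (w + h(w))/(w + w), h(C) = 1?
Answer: 4250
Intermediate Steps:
o(w) = (1 + w)/(2*w) (o(w) = (w + 1)/(w + w) = (1 + w)/((2*w)) = (1/(2*w))*(1 + w) = (1 + w)/(2*w))
E(q) = 2*q/3 (E(q) = ((1/2)*(1 + 3)/3)*q = ((1/2)*(1/3)*4)*q = 2*q/3)
(327 - 1*(-948))*E(5) = (327 - 1*(-948))*((2/3)*5) = (327 + 948)*(10/3) = 1275*(10/3) = 4250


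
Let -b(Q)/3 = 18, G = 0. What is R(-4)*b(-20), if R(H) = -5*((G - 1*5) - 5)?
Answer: -2700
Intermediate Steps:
b(Q) = -54 (b(Q) = -3*18 = -54)
R(H) = 50 (R(H) = -5*((0 - 1*5) - 5) = -5*((0 - 5) - 5) = -5*(-5 - 5) = -5*(-10) = 50)
R(-4)*b(-20) = 50*(-54) = -2700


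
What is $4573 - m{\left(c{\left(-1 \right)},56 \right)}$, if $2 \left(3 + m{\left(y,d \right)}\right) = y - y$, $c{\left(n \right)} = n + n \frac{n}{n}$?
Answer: $4576$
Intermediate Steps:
$c{\left(n \right)} = 2 n$ ($c{\left(n \right)} = n + n 1 = n + n = 2 n$)
$m{\left(y,d \right)} = -3$ ($m{\left(y,d \right)} = -3 + \frac{y - y}{2} = -3 + \frac{1}{2} \cdot 0 = -3 + 0 = -3$)
$4573 - m{\left(c{\left(-1 \right)},56 \right)} = 4573 - -3 = 4573 + 3 = 4576$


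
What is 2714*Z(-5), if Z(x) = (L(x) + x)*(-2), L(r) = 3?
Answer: 10856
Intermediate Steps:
Z(x) = -6 - 2*x (Z(x) = (3 + x)*(-2) = -6 - 2*x)
2714*Z(-5) = 2714*(-6 - 2*(-5)) = 2714*(-6 + 10) = 2714*4 = 10856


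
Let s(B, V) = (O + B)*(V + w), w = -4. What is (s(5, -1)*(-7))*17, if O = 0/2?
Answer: 2975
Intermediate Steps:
O = 0 (O = 0*(1/2) = 0)
s(B, V) = B*(-4 + V) (s(B, V) = (0 + B)*(V - 4) = B*(-4 + V))
(s(5, -1)*(-7))*17 = ((5*(-4 - 1))*(-7))*17 = ((5*(-5))*(-7))*17 = -25*(-7)*17 = 175*17 = 2975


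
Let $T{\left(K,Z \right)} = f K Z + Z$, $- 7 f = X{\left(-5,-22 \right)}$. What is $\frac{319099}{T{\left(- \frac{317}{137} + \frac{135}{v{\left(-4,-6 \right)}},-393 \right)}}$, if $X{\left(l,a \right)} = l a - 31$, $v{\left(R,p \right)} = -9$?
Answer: $- \frac{306015941}{74020371} \approx -4.1342$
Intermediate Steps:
$X{\left(l,a \right)} = -31 + a l$ ($X{\left(l,a \right)} = a l - 31 = -31 + a l$)
$f = - \frac{79}{7}$ ($f = - \frac{-31 - -110}{7} = - \frac{-31 + 110}{7} = \left(- \frac{1}{7}\right) 79 = - \frac{79}{7} \approx -11.286$)
$T{\left(K,Z \right)} = Z - \frac{79 K Z}{7}$ ($T{\left(K,Z \right)} = - \frac{79 K}{7} Z + Z = - \frac{79 K Z}{7} + Z = Z - \frac{79 K Z}{7}$)
$\frac{319099}{T{\left(- \frac{317}{137} + \frac{135}{v{\left(-4,-6 \right)}},-393 \right)}} = \frac{319099}{\frac{1}{7} \left(-393\right) \left(7 - 79 \left(- \frac{317}{137} + \frac{135}{-9}\right)\right)} = \frac{319099}{\frac{1}{7} \left(-393\right) \left(7 - 79 \left(\left(-317\right) \frac{1}{137} + 135 \left(- \frac{1}{9}\right)\right)\right)} = \frac{319099}{\frac{1}{7} \left(-393\right) \left(7 - 79 \left(- \frac{317}{137} - 15\right)\right)} = \frac{319099}{\frac{1}{7} \left(-393\right) \left(7 - - \frac{187388}{137}\right)} = \frac{319099}{\frac{1}{7} \left(-393\right) \left(7 + \frac{187388}{137}\right)} = \frac{319099}{\frac{1}{7} \left(-393\right) \frac{188347}{137}} = \frac{319099}{- \frac{74020371}{959}} = 319099 \left(- \frac{959}{74020371}\right) = - \frac{306015941}{74020371}$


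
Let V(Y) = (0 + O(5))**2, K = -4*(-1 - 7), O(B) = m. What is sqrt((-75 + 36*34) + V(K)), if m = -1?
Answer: 5*sqrt(46) ≈ 33.912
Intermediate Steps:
O(B) = -1
K = 32 (K = -4*(-8) = 32)
V(Y) = 1 (V(Y) = (0 - 1)**2 = (-1)**2 = 1)
sqrt((-75 + 36*34) + V(K)) = sqrt((-75 + 36*34) + 1) = sqrt((-75 + 1224) + 1) = sqrt(1149 + 1) = sqrt(1150) = 5*sqrt(46)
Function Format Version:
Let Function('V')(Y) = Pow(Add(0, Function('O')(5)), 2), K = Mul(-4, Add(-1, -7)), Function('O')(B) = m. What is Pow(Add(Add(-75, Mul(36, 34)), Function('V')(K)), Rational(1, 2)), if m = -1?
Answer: Mul(5, Pow(46, Rational(1, 2))) ≈ 33.912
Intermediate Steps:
Function('O')(B) = -1
K = 32 (K = Mul(-4, -8) = 32)
Function('V')(Y) = 1 (Function('V')(Y) = Pow(Add(0, -1), 2) = Pow(-1, 2) = 1)
Pow(Add(Add(-75, Mul(36, 34)), Function('V')(K)), Rational(1, 2)) = Pow(Add(Add(-75, Mul(36, 34)), 1), Rational(1, 2)) = Pow(Add(Add(-75, 1224), 1), Rational(1, 2)) = Pow(Add(1149, 1), Rational(1, 2)) = Pow(1150, Rational(1, 2)) = Mul(5, Pow(46, Rational(1, 2)))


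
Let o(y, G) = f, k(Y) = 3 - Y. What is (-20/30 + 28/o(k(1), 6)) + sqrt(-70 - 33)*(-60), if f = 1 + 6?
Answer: 10/3 - 60*I*sqrt(103) ≈ 3.3333 - 608.93*I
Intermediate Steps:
f = 7
o(y, G) = 7
(-20/30 + 28/o(k(1), 6)) + sqrt(-70 - 33)*(-60) = (-20/30 + 28/7) + sqrt(-70 - 33)*(-60) = (-20*1/30 + 28*(1/7)) + sqrt(-103)*(-60) = (-2/3 + 4) + (I*sqrt(103))*(-60) = 10/3 - 60*I*sqrt(103)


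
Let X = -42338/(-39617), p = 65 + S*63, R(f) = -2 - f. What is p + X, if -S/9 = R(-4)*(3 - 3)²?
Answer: 2617443/39617 ≈ 66.069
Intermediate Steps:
S = 0 (S = -9*(-2 - 1*(-4))*(3 - 3)² = -9*(-2 + 4)*0² = -18*0 = -9*0 = 0)
p = 65 (p = 65 + 0*63 = 65 + 0 = 65)
X = 42338/39617 (X = -42338*(-1/39617) = 42338/39617 ≈ 1.0687)
p + X = 65 + 42338/39617 = 2617443/39617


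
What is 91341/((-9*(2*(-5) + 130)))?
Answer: -3383/40 ≈ -84.575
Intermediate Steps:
91341/((-9*(2*(-5) + 130))) = 91341/((-9*(-10 + 130))) = 91341/((-9*120)) = 91341/(-1080) = 91341*(-1/1080) = -3383/40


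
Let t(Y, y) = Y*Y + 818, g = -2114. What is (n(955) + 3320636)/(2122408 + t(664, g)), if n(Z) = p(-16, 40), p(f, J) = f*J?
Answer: 1659998/1282061 ≈ 1.2948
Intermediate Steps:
t(Y, y) = 818 + Y² (t(Y, y) = Y² + 818 = 818 + Y²)
p(f, J) = J*f
n(Z) = -640 (n(Z) = 40*(-16) = -640)
(n(955) + 3320636)/(2122408 + t(664, g)) = (-640 + 3320636)/(2122408 + (818 + 664²)) = 3319996/(2122408 + (818 + 440896)) = 3319996/(2122408 + 441714) = 3319996/2564122 = 3319996*(1/2564122) = 1659998/1282061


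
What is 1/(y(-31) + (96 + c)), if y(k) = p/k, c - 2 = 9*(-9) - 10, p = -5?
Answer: 31/222 ≈ 0.13964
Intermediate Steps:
c = -89 (c = 2 + (9*(-9) - 10) = 2 + (-81 - 10) = 2 - 91 = -89)
y(k) = -5/k
1/(y(-31) + (96 + c)) = 1/(-5/(-31) + (96 - 89)) = 1/(-5*(-1/31) + 7) = 1/(5/31 + 7) = 1/(222/31) = 31/222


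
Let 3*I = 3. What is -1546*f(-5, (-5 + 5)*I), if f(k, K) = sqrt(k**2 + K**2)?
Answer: -7730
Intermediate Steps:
I = 1 (I = (1/3)*3 = 1)
f(k, K) = sqrt(K**2 + k**2)
-1546*f(-5, (-5 + 5)*I) = -1546*sqrt(((-5 + 5)*1)**2 + (-5)**2) = -1546*sqrt((0*1)**2 + 25) = -1546*sqrt(0**2 + 25) = -1546*sqrt(0 + 25) = -1546*sqrt(25) = -1546*5 = -7730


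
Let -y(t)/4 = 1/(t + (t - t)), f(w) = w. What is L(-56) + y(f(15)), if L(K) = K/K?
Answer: 11/15 ≈ 0.73333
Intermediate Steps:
L(K) = 1
y(t) = -4/t (y(t) = -4/(t + (t - t)) = -4/(t + 0) = -4/t)
L(-56) + y(f(15)) = 1 - 4/15 = 11/15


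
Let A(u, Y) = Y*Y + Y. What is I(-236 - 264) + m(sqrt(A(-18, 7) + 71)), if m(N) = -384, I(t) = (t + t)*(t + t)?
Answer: 999616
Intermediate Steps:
A(u, Y) = Y + Y**2 (A(u, Y) = Y**2 + Y = Y + Y**2)
I(t) = 4*t**2 (I(t) = (2*t)*(2*t) = 4*t**2)
I(-236 - 264) + m(sqrt(A(-18, 7) + 71)) = 4*(-236 - 264)**2 - 384 = 4*(-500)**2 - 384 = 4*250000 - 384 = 1000000 - 384 = 999616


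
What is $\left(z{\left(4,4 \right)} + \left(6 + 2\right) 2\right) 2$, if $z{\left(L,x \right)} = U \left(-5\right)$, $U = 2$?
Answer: $12$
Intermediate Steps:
$z{\left(L,x \right)} = -10$ ($z{\left(L,x \right)} = 2 \left(-5\right) = -10$)
$\left(z{\left(4,4 \right)} + \left(6 + 2\right) 2\right) 2 = \left(-10 + \left(6 + 2\right) 2\right) 2 = \left(-10 + 8 \cdot 2\right) 2 = \left(-10 + 16\right) 2 = 6 \cdot 2 = 12$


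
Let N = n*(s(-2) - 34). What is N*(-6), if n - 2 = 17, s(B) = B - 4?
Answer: 4560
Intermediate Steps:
s(B) = -4 + B
n = 19 (n = 2 + 17 = 19)
N = -760 (N = 19*((-4 - 2) - 34) = 19*(-6 - 34) = 19*(-40) = -760)
N*(-6) = -760*(-6) = 4560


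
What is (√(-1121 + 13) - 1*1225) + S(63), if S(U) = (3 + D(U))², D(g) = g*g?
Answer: 15775559 + 2*I*√277 ≈ 1.5776e+7 + 33.287*I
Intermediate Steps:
D(g) = g²
S(U) = (3 + U²)²
(√(-1121 + 13) - 1*1225) + S(63) = (√(-1121 + 13) - 1*1225) + (3 + 63²)² = (√(-1108) - 1225) + (3 + 3969)² = (2*I*√277 - 1225) + 3972² = (-1225 + 2*I*√277) + 15776784 = 15775559 + 2*I*√277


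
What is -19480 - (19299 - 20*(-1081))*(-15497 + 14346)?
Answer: 47078289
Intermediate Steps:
-19480 - (19299 - 20*(-1081))*(-15497 + 14346) = -19480 - (19299 + 21620)*(-1151) = -19480 - 40919*(-1151) = -19480 - 1*(-47097769) = -19480 + 47097769 = 47078289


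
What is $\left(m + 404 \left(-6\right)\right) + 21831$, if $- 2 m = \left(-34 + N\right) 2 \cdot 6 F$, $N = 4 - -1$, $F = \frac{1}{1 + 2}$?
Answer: $19465$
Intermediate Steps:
$F = \frac{1}{3} \approx 0.33333$
$N = 5$ ($N = 4 + 1 = 5$)
$m = 58$ ($m = - \frac{\left(-34 + 5\right) 2 \cdot 6 \cdot \frac{1}{3}}{2} = - \frac{\left(-29\right) 12 \cdot \frac{1}{3}}{2} = - \frac{\left(-29\right) 4}{2} = \left(- \frac{1}{2}\right) \left(-116\right) = 58$)
$\left(m + 404 \left(-6\right)\right) + 21831 = \left(58 + 404 \left(-6\right)\right) + 21831 = \left(58 - 2424\right) + 21831 = -2366 + 21831 = 19465$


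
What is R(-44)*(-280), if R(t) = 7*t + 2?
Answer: 85680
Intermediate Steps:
R(t) = 2 + 7*t
R(-44)*(-280) = (2 + 7*(-44))*(-280) = (2 - 308)*(-280) = -306*(-280) = 85680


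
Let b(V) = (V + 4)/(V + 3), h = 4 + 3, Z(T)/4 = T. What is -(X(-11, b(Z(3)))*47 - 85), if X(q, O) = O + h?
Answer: -4412/15 ≈ -294.13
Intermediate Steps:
Z(T) = 4*T
h = 7
b(V) = (4 + V)/(3 + V)
X(q, O) = 7 + O (X(q, O) = O + 7 = 7 + O)
-(X(-11, b(Z(3)))*47 - 85) = -((7 + (4 + 4*3)/(3 + 4*3))*47 - 85) = -((7 + (4 + 12)/(3 + 12))*47 - 85) = -((7 + 16/15)*47 - 85) = -((121/15)*47 - 85) = -(5687/15 - 85) = -1*4412/15 = -4412/15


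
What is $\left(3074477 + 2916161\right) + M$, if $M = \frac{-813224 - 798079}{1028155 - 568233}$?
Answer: $\frac{2755224598933}{459922} \approx 5.9906 \cdot 10^{6}$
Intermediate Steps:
$M = - \frac{1611303}{459922} \approx -3.5034$
$\left(3074477 + 2916161\right) + M = \left(3074477 + 2916161\right) - \frac{1611303}{459922} = 5990638 - \frac{1611303}{459922} = \frac{2755224598933}{459922}$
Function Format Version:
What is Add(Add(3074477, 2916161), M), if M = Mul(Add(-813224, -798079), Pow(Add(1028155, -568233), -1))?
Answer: Rational(2755224598933, 459922) ≈ 5.9906e+6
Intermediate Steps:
M = Rational(-1611303, 459922) (M = Mul(-1611303, Pow(459922, -1)) = Mul(-1611303, Rational(1, 459922)) = Rational(-1611303, 459922) ≈ -3.5034)
Add(Add(3074477, 2916161), M) = Add(Add(3074477, 2916161), Rational(-1611303, 459922)) = Add(5990638, Rational(-1611303, 459922)) = Rational(2755224598933, 459922)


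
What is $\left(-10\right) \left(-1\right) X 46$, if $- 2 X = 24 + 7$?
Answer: $-7130$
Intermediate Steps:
$X = - \frac{31}{2}$ ($X = - \frac{24 + 7}{2} = \left(- \frac{1}{2}\right) 31 = - \frac{31}{2} \approx -15.5$)
$\left(-10\right) \left(-1\right) X 46 = \left(-10\right) \left(-1\right) \left(- \frac{31}{2}\right) 46 = 10 \left(- \frac{31}{2}\right) 46 = \left(-155\right) 46 = -7130$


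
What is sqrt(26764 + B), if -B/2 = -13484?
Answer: 2*sqrt(13433) ≈ 231.80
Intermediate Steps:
B = 26968 (B = -2*(-13484) = 26968)
sqrt(26764 + B) = sqrt(26764 + 26968) = sqrt(53732) = 2*sqrt(13433)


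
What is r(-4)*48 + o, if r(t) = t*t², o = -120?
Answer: -3192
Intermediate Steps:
r(t) = t³
r(-4)*48 + o = (-4)³*48 - 120 = -64*48 - 120 = -3072 - 120 = -3192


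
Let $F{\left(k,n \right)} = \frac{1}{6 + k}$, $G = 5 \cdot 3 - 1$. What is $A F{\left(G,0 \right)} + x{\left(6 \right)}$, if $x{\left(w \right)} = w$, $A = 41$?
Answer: $\frac{161}{20} \approx 8.05$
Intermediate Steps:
$G = 14$ ($G = 15 - 1 = 14$)
$A F{\left(G,0 \right)} + x{\left(6 \right)} = \frac{41}{6 + 14} + 6 = \frac{41}{20} + 6 = \frac{161}{20}$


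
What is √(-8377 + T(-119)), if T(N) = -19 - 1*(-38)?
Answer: I*√8358 ≈ 91.422*I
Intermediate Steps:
T(N) = 19 (T(N) = -19 + 38 = 19)
√(-8377 + T(-119)) = √(-8377 + 19) = √(-8358) = I*√8358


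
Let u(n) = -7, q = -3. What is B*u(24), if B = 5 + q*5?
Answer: 70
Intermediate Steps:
B = -10 (B = 5 - 3*5 = 5 - 15 = -10)
B*u(24) = -10*(-7) = 70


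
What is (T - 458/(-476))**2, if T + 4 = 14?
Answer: 6806881/56644 ≈ 120.17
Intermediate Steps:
T = 10 (T = -4 + 14 = 10)
(T - 458/(-476))**2 = (10 - 458/(-476))**2 = (10 - 458*(-1/476))**2 = (10 + 229/238)**2 = (2609/238)**2 = 6806881/56644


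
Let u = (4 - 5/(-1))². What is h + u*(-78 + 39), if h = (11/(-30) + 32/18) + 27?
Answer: -281753/90 ≈ -3130.6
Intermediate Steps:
u = 81 (u = (4 - 5*(-1))² = (4 + 5)² = 9² = 81)
h = 2557/90 (h = (11*(-1/30) + 32*(1/18)) + 27 = (-11/30 + 16/9) + 27 = 127/90 + 27 = 2557/90 ≈ 28.411)
h + u*(-78 + 39) = 2557/90 + 81*(-78 + 39) = 2557/90 + 81*(-39) = 2557/90 - 3159 = -281753/90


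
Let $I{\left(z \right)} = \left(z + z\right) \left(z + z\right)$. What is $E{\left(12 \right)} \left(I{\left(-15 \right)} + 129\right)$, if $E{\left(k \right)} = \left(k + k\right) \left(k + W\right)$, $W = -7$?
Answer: $123480$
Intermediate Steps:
$I{\left(z \right)} = 4 z^{2}$ ($I{\left(z \right)} = 2 z 2 z = 4 z^{2}$)
$E{\left(k \right)} = 2 k \left(-7 + k\right)$ ($E{\left(k \right)} = \left(k + k\right) \left(k - 7\right) = 2 k \left(-7 + k\right)$)
$E{\left(12 \right)} \left(I{\left(-15 \right)} + 129\right) = 2 \cdot 12 \left(-7 + 12\right) \left(4 \left(-15\right)^{2} + 129\right) = 2 \cdot 12 \cdot 5 \left(4 \cdot 225 + 129\right) = 120 \left(900 + 129\right) = 120 \cdot 1029 = 123480$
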